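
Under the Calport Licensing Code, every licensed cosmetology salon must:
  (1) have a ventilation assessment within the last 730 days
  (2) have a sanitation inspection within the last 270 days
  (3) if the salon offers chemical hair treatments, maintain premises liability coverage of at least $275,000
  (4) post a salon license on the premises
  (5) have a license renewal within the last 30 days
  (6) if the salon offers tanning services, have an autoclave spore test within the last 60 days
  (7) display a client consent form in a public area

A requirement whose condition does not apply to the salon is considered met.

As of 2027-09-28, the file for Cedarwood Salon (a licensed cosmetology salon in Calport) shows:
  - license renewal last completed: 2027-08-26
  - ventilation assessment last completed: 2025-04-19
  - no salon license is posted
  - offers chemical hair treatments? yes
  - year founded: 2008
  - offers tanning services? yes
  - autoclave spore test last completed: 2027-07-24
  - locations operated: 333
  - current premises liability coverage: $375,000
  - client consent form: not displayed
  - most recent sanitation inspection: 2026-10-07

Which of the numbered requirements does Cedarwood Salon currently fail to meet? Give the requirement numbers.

1, 2, 4, 5, 6, 7

1. ventilation assessment 892 days ago vs limit 730 → not met
2. sanitation inspection 356 days ago vs limit 270 → not met
3. condition 'offers chemical hair treatments' holds; premises liability coverage $375,000 ≥ $275,000 → met
4. salon license absent → not met
5. license renewal 33 days ago vs limit 30 → not met
6. condition 'offers tanning services' holds; autoclave spore test 66 days ago vs limit 60 → not met
7. client consent form absent → not met
Not met: 1, 2, 4, 5, 6, 7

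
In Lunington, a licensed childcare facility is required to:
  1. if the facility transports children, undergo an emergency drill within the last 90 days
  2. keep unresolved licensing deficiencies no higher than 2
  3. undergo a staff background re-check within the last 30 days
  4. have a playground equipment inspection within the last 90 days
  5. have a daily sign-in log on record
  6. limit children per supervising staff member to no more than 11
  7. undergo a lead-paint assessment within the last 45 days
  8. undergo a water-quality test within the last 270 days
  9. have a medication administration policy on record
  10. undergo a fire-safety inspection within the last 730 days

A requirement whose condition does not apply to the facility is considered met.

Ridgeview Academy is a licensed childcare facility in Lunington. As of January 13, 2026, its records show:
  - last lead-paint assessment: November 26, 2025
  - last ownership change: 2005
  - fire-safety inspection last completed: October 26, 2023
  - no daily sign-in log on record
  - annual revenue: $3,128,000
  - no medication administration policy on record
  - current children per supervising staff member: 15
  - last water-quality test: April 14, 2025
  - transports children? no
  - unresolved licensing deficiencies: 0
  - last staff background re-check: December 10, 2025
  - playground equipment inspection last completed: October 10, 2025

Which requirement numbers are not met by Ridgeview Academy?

1. condition 'transports children' does not hold → requirement n/a → met
2. unresolved licensing deficiencies 0 ≤ 2 → met
3. staff background re-check 34 days ago vs limit 30 → not met
4. playground equipment inspection 95 days ago vs limit 90 → not met
5. daily sign-in log absent → not met
6. children per supervising staff member 15 > 11 → not met
7. lead-paint assessment 48 days ago vs limit 45 → not met
8. water-quality test 274 days ago vs limit 270 → not met
9. medication administration policy absent → not met
10. fire-safety inspection 810 days ago vs limit 730 → not met
Not met: 3, 4, 5, 6, 7, 8, 9, 10

3, 4, 5, 6, 7, 8, 9, 10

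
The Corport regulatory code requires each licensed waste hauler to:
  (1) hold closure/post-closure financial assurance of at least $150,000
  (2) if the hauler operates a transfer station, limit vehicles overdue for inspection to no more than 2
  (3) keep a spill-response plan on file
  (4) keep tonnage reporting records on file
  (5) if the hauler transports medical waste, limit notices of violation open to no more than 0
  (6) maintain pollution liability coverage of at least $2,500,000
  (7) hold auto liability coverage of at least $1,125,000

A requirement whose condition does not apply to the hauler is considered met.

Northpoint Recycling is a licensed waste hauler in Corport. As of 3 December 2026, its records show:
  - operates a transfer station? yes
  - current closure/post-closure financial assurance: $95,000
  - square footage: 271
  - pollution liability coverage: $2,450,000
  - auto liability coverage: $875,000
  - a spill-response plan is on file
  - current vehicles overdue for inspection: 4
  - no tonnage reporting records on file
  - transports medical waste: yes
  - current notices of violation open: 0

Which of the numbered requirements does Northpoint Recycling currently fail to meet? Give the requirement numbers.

1, 2, 4, 6, 7

1. closure/post-closure financial assurance $95,000 < $150,000 → not met
2. condition 'operates a transfer station' holds; vehicles overdue for inspection 4 > 2 → not met
3. spill-response plan present → met
4. tonnage reporting records absent → not met
5. condition 'transports medical waste' holds; notices of violation open 0 ≤ 0 → met
6. pollution liability coverage $2,450,000 < $2,500,000 → not met
7. auto liability coverage $875,000 < $1,125,000 → not met
Not met: 1, 2, 4, 6, 7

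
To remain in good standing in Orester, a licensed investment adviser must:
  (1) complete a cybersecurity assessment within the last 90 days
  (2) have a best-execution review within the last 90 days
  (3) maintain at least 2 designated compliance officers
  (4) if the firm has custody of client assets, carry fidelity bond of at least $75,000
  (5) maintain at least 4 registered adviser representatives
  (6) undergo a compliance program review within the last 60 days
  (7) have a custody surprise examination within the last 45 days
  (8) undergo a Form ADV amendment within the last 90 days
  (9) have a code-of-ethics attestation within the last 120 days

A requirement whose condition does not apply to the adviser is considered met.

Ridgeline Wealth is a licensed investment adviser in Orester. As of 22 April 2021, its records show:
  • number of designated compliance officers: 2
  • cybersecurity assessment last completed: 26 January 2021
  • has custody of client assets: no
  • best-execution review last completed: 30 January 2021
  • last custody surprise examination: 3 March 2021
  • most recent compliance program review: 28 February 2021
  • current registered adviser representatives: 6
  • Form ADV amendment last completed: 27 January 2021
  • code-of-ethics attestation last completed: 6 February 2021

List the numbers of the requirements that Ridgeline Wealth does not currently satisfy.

1. cybersecurity assessment 86 days ago vs limit 90 → met
2. best-execution review 82 days ago vs limit 90 → met
3. designated compliance officers 2 ≥ 2 → met
4. condition 'has custody of client assets' does not hold → requirement n/a → met
5. registered adviser representatives 6 ≥ 4 → met
6. compliance program review 53 days ago vs limit 60 → met
7. custody surprise examination 50 days ago vs limit 45 → not met
8. Form ADV amendment 85 days ago vs limit 90 → met
9. code-of-ethics attestation 75 days ago vs limit 120 → met
Not met: 7

7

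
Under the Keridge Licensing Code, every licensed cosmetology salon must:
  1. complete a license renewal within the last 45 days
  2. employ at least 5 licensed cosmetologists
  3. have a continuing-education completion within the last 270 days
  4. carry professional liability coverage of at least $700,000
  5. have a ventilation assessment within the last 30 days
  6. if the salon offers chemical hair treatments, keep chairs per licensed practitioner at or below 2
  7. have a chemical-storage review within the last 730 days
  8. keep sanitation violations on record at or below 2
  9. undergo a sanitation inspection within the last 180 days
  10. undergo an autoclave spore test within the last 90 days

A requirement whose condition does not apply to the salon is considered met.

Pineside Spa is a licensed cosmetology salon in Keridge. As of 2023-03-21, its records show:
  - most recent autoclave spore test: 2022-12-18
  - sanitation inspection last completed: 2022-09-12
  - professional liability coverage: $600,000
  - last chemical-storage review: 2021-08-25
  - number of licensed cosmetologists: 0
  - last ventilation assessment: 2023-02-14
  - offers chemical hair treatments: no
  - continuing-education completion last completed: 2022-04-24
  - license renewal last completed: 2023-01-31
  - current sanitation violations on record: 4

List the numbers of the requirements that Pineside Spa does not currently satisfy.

1. license renewal 49 days ago vs limit 45 → not met
2. licensed cosmetologists 0 < 5 → not met
3. continuing-education completion 331 days ago vs limit 270 → not met
4. professional liability coverage $600,000 < $700,000 → not met
5. ventilation assessment 35 days ago vs limit 30 → not met
6. condition 'offers chemical hair treatments' does not hold → requirement n/a → met
7. chemical-storage review 573 days ago vs limit 730 → met
8. sanitation violations on record 4 > 2 → not met
9. sanitation inspection 190 days ago vs limit 180 → not met
10. autoclave spore test 93 days ago vs limit 90 → not met
Not met: 1, 2, 3, 4, 5, 8, 9, 10

1, 2, 3, 4, 5, 8, 9, 10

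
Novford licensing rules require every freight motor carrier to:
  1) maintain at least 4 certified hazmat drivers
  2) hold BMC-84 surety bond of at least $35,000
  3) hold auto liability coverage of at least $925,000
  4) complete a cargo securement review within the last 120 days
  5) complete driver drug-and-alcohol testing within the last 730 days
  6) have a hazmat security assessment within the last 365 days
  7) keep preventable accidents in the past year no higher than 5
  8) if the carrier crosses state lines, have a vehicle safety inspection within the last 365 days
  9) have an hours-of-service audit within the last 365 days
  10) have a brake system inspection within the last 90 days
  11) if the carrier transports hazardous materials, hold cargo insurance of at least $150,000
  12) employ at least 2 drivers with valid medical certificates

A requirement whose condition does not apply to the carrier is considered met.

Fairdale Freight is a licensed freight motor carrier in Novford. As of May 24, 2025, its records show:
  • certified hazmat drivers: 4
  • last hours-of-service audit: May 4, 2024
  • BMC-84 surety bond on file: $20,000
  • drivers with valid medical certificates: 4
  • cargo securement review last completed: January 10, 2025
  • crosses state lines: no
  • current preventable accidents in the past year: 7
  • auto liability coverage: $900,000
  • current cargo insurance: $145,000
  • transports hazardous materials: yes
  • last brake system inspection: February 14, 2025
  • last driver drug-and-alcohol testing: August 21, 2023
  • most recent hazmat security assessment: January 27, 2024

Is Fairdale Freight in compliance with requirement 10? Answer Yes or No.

No

10. brake system inspection 99 days ago vs limit 90 → not met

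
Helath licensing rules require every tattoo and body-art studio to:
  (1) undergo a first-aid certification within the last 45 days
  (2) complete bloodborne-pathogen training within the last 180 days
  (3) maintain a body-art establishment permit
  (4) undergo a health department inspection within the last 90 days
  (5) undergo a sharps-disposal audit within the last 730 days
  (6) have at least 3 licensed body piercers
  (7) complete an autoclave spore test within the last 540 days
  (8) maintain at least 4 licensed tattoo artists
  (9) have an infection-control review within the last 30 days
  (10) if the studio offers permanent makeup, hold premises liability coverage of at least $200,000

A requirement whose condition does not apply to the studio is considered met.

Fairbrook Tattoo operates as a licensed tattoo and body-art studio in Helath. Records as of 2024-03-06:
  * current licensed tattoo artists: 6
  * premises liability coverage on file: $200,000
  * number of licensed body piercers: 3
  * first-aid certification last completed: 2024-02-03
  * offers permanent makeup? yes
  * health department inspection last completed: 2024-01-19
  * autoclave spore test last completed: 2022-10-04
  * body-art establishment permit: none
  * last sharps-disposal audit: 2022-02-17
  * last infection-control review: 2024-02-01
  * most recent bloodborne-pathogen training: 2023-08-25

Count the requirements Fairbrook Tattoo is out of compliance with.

1. first-aid certification 32 days ago vs limit 45 → met
2. bloodborne-pathogen training 194 days ago vs limit 180 → not met
3. body-art establishment permit absent → not met
4. health department inspection 47 days ago vs limit 90 → met
5. sharps-disposal audit 748 days ago vs limit 730 → not met
6. licensed body piercers 3 ≥ 3 → met
7. autoclave spore test 519 days ago vs limit 540 → met
8. licensed tattoo artists 6 ≥ 4 → met
9. infection-control review 34 days ago vs limit 30 → not met
10. condition 'offers permanent makeup' holds; premises liability coverage $200,000 ≥ $200,000 → met
Not met: 4 of 10

4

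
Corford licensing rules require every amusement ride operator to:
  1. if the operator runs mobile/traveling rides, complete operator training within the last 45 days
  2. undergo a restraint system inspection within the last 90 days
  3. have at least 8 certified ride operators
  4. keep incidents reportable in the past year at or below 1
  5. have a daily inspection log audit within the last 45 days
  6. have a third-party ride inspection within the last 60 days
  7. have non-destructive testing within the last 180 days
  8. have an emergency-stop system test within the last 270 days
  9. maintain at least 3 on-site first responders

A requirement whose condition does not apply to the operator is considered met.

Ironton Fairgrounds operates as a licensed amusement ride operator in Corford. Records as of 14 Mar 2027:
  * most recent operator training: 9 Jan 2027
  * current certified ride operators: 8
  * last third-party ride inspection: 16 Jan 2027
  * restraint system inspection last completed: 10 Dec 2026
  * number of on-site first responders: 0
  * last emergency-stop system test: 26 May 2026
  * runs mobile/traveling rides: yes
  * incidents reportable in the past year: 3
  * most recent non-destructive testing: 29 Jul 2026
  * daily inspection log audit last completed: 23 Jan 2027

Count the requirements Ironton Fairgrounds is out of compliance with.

1. condition 'runs mobile/traveling rides' holds; operator training 64 days ago vs limit 45 → not met
2. restraint system inspection 94 days ago vs limit 90 → not met
3. certified ride operators 8 ≥ 8 → met
4. incidents reportable in the past year 3 > 1 → not met
5. daily inspection log audit 50 days ago vs limit 45 → not met
6. third-party ride inspection 57 days ago vs limit 60 → met
7. non-destructive testing 228 days ago vs limit 180 → not met
8. emergency-stop system test 292 days ago vs limit 270 → not met
9. on-site first responders 0 < 3 → not met
Not met: 7 of 9

7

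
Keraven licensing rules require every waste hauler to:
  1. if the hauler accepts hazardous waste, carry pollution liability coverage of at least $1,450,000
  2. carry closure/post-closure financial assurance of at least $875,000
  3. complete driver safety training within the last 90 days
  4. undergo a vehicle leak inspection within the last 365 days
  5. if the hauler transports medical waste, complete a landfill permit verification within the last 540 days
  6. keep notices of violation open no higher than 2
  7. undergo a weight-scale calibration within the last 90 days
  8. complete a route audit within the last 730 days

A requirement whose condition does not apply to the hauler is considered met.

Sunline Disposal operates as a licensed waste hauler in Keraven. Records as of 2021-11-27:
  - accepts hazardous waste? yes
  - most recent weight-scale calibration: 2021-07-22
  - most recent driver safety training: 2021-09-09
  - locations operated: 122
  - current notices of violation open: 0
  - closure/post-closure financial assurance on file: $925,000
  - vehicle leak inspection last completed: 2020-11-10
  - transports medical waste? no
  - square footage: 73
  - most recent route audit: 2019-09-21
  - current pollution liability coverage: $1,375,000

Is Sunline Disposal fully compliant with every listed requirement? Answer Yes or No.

1. condition 'accepts hazardous waste' holds; pollution liability coverage $1,375,000 < $1,450,000 → not met
2. closure/post-closure financial assurance $925,000 ≥ $875,000 → met
3. driver safety training 79 days ago vs limit 90 → met
4. vehicle leak inspection 382 days ago vs limit 365 → not met
5. condition 'transports medical waste' does not hold → requirement n/a → met
6. notices of violation open 0 ≤ 2 → met
7. weight-scale calibration 128 days ago vs limit 90 → not met
8. route audit 798 days ago vs limit 730 → not met
Not met: 1, 4, 7, 8

No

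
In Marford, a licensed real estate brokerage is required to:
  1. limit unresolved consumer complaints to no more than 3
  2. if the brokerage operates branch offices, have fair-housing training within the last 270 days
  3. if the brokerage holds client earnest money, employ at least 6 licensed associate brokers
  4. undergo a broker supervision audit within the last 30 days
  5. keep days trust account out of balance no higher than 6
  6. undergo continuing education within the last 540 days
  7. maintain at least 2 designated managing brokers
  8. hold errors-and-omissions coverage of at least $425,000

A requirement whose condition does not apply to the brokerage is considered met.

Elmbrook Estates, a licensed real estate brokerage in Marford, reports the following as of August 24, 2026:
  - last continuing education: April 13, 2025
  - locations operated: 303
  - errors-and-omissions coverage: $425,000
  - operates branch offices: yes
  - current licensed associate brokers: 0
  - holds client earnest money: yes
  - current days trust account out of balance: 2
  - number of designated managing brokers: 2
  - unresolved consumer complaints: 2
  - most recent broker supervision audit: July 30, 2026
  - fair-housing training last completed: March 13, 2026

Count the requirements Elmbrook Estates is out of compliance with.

1

1. unresolved consumer complaints 2 ≤ 3 → met
2. condition 'operates branch offices' holds; fair-housing training 164 days ago vs limit 270 → met
3. condition 'holds client earnest money' holds; licensed associate brokers 0 < 6 → not met
4. broker supervision audit 25 days ago vs limit 30 → met
5. days trust account out of balance 2 ≤ 6 → met
6. continuing education 498 days ago vs limit 540 → met
7. designated managing brokers 2 ≥ 2 → met
8. errors-and-omissions coverage $425,000 ≥ $425,000 → met
Not met: 1 of 8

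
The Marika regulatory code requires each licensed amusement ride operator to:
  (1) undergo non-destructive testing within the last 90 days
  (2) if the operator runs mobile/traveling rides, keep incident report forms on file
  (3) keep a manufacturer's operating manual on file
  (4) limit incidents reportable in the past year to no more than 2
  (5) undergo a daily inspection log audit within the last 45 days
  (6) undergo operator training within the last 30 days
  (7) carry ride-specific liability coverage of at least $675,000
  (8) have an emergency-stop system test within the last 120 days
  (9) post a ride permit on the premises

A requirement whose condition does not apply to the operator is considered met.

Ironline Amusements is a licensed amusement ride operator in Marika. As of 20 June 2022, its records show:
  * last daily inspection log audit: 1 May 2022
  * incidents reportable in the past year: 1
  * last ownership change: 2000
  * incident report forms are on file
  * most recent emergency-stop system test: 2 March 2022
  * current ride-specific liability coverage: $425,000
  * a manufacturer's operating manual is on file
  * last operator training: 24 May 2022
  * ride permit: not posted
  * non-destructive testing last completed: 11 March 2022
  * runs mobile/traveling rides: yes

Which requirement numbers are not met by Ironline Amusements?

1, 5, 7, 9

1. non-destructive testing 101 days ago vs limit 90 → not met
2. condition 'runs mobile/traveling rides' holds; incident report forms present → met
3. manufacturer's operating manual present → met
4. incidents reportable in the past year 1 ≤ 2 → met
5. daily inspection log audit 50 days ago vs limit 45 → not met
6. operator training 27 days ago vs limit 30 → met
7. ride-specific liability coverage $425,000 < $675,000 → not met
8. emergency-stop system test 110 days ago vs limit 120 → met
9. ride permit absent → not met
Not met: 1, 5, 7, 9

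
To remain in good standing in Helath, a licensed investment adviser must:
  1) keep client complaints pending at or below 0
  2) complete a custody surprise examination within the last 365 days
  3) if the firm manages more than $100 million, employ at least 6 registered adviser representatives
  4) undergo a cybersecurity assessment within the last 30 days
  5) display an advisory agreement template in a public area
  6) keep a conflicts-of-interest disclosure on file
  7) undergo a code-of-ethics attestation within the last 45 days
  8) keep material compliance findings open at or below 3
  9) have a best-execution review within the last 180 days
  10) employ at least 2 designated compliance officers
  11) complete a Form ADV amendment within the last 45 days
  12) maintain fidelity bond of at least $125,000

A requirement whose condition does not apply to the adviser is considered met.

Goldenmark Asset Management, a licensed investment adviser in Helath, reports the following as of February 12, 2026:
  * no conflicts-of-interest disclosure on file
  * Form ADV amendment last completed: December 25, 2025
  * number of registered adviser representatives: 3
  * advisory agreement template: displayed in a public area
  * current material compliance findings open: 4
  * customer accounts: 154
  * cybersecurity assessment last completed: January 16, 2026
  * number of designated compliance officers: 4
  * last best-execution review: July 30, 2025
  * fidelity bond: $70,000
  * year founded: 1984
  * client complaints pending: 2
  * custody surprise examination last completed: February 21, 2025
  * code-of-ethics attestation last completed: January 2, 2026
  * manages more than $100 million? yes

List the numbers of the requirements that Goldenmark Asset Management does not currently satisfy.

1. client complaints pending 2 > 0 → not met
2. custody surprise examination 356 days ago vs limit 365 → met
3. condition 'manages more than $100 million' holds; registered adviser representatives 3 < 6 → not met
4. cybersecurity assessment 27 days ago vs limit 30 → met
5. advisory agreement template present → met
6. conflicts-of-interest disclosure absent → not met
7. code-of-ethics attestation 41 days ago vs limit 45 → met
8. material compliance findings open 4 > 3 → not met
9. best-execution review 197 days ago vs limit 180 → not met
10. designated compliance officers 4 ≥ 2 → met
11. Form ADV amendment 49 days ago vs limit 45 → not met
12. fidelity bond $70,000 < $125,000 → not met
Not met: 1, 3, 6, 8, 9, 11, 12

1, 3, 6, 8, 9, 11, 12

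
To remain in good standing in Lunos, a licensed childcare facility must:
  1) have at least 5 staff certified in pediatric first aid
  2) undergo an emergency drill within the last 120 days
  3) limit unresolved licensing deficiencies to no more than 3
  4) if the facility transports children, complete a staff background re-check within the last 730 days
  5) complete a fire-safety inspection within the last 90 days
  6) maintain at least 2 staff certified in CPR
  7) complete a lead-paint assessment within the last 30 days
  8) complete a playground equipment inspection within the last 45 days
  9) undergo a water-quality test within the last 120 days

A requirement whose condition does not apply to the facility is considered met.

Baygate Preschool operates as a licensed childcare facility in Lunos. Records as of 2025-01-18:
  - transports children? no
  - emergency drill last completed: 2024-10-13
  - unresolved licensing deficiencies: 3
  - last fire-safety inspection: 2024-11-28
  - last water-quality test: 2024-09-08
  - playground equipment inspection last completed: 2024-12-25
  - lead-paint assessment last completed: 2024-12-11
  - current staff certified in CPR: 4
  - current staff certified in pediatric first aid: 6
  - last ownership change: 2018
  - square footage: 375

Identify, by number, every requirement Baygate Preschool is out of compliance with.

1. staff certified in pediatric first aid 6 ≥ 5 → met
2. emergency drill 97 days ago vs limit 120 → met
3. unresolved licensing deficiencies 3 ≤ 3 → met
4. condition 'transports children' does not hold → requirement n/a → met
5. fire-safety inspection 51 days ago vs limit 90 → met
6. staff certified in CPR 4 ≥ 2 → met
7. lead-paint assessment 38 days ago vs limit 30 → not met
8. playground equipment inspection 24 days ago vs limit 45 → met
9. water-quality test 132 days ago vs limit 120 → not met
Not met: 7, 9

7, 9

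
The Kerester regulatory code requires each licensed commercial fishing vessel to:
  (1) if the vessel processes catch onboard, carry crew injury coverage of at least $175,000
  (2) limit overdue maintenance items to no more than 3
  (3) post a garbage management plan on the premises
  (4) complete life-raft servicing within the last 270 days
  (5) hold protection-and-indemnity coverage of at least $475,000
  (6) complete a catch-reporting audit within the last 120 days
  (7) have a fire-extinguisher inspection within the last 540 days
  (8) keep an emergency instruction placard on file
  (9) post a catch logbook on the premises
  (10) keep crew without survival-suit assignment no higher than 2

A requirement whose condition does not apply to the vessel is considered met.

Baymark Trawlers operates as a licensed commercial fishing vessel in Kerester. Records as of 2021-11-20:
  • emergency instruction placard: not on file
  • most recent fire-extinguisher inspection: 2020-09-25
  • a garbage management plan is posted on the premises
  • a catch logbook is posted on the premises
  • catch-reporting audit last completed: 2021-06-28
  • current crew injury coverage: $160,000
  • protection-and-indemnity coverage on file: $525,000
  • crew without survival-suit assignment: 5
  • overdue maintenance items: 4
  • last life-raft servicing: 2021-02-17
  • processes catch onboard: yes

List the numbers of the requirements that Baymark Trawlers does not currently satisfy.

1, 2, 4, 6, 8, 10

1. condition 'processes catch onboard' holds; crew injury coverage $160,000 < $175,000 → not met
2. overdue maintenance items 4 > 3 → not met
3. garbage management plan present → met
4. life-raft servicing 276 days ago vs limit 270 → not met
5. protection-and-indemnity coverage $525,000 ≥ $475,000 → met
6. catch-reporting audit 145 days ago vs limit 120 → not met
7. fire-extinguisher inspection 421 days ago vs limit 540 → met
8. emergency instruction placard absent → not met
9. catch logbook present → met
10. crew without survival-suit assignment 5 > 2 → not met
Not met: 1, 2, 4, 6, 8, 10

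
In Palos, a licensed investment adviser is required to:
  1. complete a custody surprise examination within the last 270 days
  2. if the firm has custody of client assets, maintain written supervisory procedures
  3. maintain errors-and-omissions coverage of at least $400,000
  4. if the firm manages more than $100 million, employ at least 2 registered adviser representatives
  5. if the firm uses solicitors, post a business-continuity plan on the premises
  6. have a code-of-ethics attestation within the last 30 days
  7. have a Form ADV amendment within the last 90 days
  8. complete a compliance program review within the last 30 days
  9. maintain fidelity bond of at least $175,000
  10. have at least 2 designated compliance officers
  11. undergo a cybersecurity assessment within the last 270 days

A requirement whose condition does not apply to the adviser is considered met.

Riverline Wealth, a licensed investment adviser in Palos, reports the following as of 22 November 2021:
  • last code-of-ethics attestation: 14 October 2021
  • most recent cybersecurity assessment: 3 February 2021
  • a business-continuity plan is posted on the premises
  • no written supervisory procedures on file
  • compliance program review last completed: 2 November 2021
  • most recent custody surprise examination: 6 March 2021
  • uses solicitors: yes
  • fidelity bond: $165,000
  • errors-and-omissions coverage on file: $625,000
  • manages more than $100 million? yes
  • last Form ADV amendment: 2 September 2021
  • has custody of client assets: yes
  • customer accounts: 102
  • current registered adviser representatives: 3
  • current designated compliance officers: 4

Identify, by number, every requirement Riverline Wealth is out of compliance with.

1. custody surprise examination 261 days ago vs limit 270 → met
2. condition 'has custody of client assets' holds; written supervisory procedures absent → not met
3. errors-and-omissions coverage $625,000 ≥ $400,000 → met
4. condition 'manages more than $100 million' holds; registered adviser representatives 3 ≥ 2 → met
5. condition 'uses solicitors' holds; business-continuity plan present → met
6. code-of-ethics attestation 39 days ago vs limit 30 → not met
7. Form ADV amendment 81 days ago vs limit 90 → met
8. compliance program review 20 days ago vs limit 30 → met
9. fidelity bond $165,000 < $175,000 → not met
10. designated compliance officers 4 ≥ 2 → met
11. cybersecurity assessment 292 days ago vs limit 270 → not met
Not met: 2, 6, 9, 11

2, 6, 9, 11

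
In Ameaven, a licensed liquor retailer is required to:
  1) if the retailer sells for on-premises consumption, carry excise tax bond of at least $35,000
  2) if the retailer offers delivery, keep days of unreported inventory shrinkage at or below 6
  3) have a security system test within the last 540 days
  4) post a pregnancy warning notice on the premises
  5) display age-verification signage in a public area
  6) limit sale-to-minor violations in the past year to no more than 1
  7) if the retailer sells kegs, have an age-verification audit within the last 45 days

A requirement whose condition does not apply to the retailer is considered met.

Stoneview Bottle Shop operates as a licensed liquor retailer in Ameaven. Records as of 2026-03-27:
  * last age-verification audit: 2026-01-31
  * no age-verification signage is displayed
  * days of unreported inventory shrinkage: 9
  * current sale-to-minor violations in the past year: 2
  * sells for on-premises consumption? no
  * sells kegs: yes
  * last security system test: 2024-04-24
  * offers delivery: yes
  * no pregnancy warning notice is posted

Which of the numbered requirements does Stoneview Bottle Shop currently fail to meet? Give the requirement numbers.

1. condition 'sells for on-premises consumption' does not hold → requirement n/a → met
2. condition 'offers delivery' holds; days of unreported inventory shrinkage 9 > 6 → not met
3. security system test 702 days ago vs limit 540 → not met
4. pregnancy warning notice absent → not met
5. age-verification signage absent → not met
6. sale-to-minor violations in the past year 2 > 1 → not met
7. condition 'sells kegs' holds; age-verification audit 55 days ago vs limit 45 → not met
Not met: 2, 3, 4, 5, 6, 7

2, 3, 4, 5, 6, 7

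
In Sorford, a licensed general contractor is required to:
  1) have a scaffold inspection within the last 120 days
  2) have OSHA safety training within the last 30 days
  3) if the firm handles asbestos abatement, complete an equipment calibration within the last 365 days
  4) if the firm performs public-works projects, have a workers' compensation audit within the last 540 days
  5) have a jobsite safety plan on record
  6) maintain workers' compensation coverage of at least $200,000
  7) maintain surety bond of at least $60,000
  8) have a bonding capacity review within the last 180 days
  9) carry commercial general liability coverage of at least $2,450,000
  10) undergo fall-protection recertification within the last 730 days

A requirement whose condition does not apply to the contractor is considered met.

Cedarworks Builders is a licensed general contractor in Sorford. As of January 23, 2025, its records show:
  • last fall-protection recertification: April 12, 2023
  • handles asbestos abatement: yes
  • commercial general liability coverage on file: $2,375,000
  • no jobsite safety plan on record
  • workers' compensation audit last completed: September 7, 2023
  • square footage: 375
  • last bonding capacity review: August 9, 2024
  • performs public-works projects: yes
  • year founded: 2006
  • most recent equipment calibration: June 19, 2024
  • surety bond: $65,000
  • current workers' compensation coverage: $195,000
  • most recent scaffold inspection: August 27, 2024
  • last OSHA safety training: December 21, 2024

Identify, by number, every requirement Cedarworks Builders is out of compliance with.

1. scaffold inspection 149 days ago vs limit 120 → not met
2. OSHA safety training 33 days ago vs limit 30 → not met
3. condition 'handles asbestos abatement' holds; equipment calibration 218 days ago vs limit 365 → met
4. condition 'performs public-works projects' holds; workers' compensation audit 504 days ago vs limit 540 → met
5. jobsite safety plan absent → not met
6. workers' compensation coverage $195,000 < $200,000 → not met
7. surety bond $65,000 ≥ $60,000 → met
8. bonding capacity review 167 days ago vs limit 180 → met
9. commercial general liability coverage $2,375,000 < $2,450,000 → not met
10. fall-protection recertification 652 days ago vs limit 730 → met
Not met: 1, 2, 5, 6, 9

1, 2, 5, 6, 9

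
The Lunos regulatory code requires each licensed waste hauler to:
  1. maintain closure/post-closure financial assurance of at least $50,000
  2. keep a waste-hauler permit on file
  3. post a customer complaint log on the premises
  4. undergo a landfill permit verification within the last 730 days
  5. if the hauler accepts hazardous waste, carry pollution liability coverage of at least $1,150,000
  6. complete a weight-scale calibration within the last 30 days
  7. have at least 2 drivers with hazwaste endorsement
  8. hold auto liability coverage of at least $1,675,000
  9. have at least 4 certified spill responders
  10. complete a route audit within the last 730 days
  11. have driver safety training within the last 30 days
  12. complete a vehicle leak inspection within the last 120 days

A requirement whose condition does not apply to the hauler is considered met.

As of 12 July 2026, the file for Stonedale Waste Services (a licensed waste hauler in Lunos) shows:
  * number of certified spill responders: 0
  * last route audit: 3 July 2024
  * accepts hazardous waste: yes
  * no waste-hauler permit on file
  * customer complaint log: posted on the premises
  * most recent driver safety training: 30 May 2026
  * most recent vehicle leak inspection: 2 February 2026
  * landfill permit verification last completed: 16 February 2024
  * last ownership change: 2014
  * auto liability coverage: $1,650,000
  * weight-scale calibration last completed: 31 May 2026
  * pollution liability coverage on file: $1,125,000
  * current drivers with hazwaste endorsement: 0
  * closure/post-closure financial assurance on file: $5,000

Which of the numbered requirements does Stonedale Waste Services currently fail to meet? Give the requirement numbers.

1. closure/post-closure financial assurance $5,000 < $50,000 → not met
2. waste-hauler permit absent → not met
3. customer complaint log present → met
4. landfill permit verification 877 days ago vs limit 730 → not met
5. condition 'accepts hazardous waste' holds; pollution liability coverage $1,125,000 < $1,150,000 → not met
6. weight-scale calibration 42 days ago vs limit 30 → not met
7. drivers with hazwaste endorsement 0 < 2 → not met
8. auto liability coverage $1,650,000 < $1,675,000 → not met
9. certified spill responders 0 < 4 → not met
10. route audit 739 days ago vs limit 730 → not met
11. driver safety training 43 days ago vs limit 30 → not met
12. vehicle leak inspection 160 days ago vs limit 120 → not met
Not met: 1, 2, 4, 5, 6, 7, 8, 9, 10, 11, 12

1, 2, 4, 5, 6, 7, 8, 9, 10, 11, 12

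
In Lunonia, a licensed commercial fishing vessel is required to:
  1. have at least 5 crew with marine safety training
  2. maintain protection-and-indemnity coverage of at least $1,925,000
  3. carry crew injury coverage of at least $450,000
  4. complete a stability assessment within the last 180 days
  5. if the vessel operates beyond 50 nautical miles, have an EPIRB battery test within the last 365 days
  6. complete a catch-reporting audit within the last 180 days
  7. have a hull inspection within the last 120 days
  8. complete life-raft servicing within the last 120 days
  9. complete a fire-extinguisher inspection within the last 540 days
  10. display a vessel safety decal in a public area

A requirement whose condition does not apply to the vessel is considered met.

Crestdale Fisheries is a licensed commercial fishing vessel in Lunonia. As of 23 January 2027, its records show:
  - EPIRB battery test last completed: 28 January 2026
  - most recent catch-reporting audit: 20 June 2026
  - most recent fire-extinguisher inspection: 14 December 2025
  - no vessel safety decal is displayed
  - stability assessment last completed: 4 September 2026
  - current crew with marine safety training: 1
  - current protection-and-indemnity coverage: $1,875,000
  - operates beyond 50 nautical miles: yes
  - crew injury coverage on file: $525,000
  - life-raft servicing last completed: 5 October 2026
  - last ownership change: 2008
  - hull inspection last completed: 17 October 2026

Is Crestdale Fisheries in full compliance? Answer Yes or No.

1. crew with marine safety training 1 < 5 → not met
2. protection-and-indemnity coverage $1,875,000 < $1,925,000 → not met
3. crew injury coverage $525,000 ≥ $450,000 → met
4. stability assessment 141 days ago vs limit 180 → met
5. condition 'operates beyond 50 nautical miles' holds; EPIRB battery test 360 days ago vs limit 365 → met
6. catch-reporting audit 217 days ago vs limit 180 → not met
7. hull inspection 98 days ago vs limit 120 → met
8. life-raft servicing 110 days ago vs limit 120 → met
9. fire-extinguisher inspection 405 days ago vs limit 540 → met
10. vessel safety decal absent → not met
Not met: 1, 2, 6, 10

No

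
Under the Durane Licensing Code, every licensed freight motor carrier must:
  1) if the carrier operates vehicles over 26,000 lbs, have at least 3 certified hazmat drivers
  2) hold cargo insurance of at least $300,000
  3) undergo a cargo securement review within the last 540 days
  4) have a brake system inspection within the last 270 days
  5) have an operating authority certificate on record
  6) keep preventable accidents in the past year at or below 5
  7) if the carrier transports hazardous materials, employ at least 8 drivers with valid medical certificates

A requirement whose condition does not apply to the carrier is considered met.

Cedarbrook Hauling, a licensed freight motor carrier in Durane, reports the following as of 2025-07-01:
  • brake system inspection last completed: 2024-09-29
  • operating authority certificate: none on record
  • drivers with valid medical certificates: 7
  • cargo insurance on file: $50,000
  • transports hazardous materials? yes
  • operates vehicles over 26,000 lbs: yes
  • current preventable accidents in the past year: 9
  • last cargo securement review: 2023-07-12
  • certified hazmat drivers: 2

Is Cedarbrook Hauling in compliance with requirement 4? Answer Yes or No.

No

4. brake system inspection 275 days ago vs limit 270 → not met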